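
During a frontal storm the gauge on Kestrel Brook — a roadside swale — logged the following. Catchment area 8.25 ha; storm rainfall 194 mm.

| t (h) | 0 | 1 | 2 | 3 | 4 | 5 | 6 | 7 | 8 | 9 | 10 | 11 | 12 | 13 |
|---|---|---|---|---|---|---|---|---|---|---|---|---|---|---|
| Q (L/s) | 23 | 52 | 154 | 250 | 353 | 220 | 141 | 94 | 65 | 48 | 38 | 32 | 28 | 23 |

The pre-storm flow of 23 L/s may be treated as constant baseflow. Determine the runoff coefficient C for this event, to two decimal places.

ΣQ_DR = 1199 L/s; V = ΣQ_DR·Δt = 4.316 × 10^6 L.
Runoff depth d = V / A = 52.32 mm.
C = d / P = 52.32 / 194 = 0.27.

C ≈ 0.27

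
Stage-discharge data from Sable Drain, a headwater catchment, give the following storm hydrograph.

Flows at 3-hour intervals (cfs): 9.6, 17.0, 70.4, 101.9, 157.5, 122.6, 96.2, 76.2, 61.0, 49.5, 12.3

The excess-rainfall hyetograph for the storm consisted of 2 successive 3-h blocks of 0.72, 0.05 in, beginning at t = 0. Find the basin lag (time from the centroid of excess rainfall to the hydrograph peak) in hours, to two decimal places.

Centroid of excess rainfall: t_c = Σ P_i·t̄_i / ΣP_i = 1.6948 h (block centres at 1.5, 4.5 h).
Hydrograph peak occurs at t = 12 h, so basin lag t_L = 12 − 1.6948 = 10.31 h.

t_L ≈ 10.31 h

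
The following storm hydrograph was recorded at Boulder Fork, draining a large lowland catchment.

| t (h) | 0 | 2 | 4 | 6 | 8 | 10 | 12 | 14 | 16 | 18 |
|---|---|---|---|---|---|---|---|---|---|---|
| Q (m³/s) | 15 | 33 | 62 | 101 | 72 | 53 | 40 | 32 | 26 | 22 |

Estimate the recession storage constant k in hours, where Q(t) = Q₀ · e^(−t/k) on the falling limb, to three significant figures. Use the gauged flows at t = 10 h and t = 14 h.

k ≈ 7.93 h

On the falling limb, Q drops from 53 to 32 m³/s between t = 10 h and t = 14 h (Δt = 4 h).
k = −Δt / ln(Q₂/Q₁) = −4 / ln(32/53) = 7.93 h.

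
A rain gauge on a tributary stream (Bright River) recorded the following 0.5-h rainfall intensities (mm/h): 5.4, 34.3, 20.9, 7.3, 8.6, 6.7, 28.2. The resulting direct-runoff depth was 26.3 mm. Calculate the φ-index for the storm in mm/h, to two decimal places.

Only the 3 blocks with intensity above φ contribute runoff: 34.3, 20.9, 28.2 mm/h.
Σ(I−φ)·Δt = d  ⇒  (34.3+20.9+28.2 − 3φ)·0.5 = 26.3
φ = (83.40 − 26.3/0.5) / 3 = 10.27 mm/h.

φ ≈ 10.27 mm/h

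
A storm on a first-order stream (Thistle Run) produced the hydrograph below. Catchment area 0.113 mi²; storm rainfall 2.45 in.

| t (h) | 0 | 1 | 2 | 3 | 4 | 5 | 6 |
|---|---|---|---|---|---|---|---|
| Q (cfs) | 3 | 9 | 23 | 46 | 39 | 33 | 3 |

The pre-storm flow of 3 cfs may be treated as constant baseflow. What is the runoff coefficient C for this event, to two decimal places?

ΣQ_DR = 135.0 cfs; V = ΣQ_DR·Δt = 4.860 × 10^5 ft³.
Runoff depth d = V / A = 1.851 in.
C = d / P = 1.851 / 2.45 = 0.76.

C ≈ 0.76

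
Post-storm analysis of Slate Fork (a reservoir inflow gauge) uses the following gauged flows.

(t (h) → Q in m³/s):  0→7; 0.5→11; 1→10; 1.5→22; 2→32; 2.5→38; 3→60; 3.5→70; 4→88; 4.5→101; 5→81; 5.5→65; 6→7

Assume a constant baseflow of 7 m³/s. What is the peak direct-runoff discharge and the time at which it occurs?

Subtracting baseflow gives direct-runoff ordinates: 0.0, 4.0, 3.0, 15.0, 25.0, 31.0, 53.0, 63.0, 81.0, 94.0, 74.0, 58.0, 0.0 m³/s.
The maximum is 94.0 m³/s, occurring at the reading for t = 4.5 h.

Q_p = 94.0 m³/s at t = 4.5 h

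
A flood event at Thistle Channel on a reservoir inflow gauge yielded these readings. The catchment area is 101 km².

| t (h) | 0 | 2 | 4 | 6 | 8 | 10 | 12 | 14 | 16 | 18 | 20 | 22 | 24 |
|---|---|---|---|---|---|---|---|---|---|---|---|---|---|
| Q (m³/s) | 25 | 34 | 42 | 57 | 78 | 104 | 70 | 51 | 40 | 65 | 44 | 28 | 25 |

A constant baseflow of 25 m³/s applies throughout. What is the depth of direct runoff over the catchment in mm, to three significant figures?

d ≈ 24.1 mm

Direct runoff: 0.0, 9.0, 17.0, 32.0, 53.0, 79.0, 45.0, 26.0, 15.0, 40.0, 19.0, 3.0, 0.0 m³/s; ΣQ_DR = 338.0 m³/s.
V = ΣQ_DR · Δt = 338.0 × 7200 s = 2.434 × 10^6 m³.
Over A = 101 km², depth = V / A = 24.1 mm.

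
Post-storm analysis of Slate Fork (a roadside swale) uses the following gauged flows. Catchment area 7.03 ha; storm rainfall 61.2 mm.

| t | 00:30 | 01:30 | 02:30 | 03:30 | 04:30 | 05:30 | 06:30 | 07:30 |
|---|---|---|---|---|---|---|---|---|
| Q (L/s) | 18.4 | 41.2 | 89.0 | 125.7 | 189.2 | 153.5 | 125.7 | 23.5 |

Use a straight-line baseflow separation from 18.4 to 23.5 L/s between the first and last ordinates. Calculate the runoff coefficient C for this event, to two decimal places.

C ≈ 0.50

ΣQ_DR = 598.6 L/s; V = ΣQ_DR·Δt = 2.155 × 10^6 L.
Runoff depth d = V / A = 30.65 mm.
C = d / P = 30.65 / 61.2 = 0.50.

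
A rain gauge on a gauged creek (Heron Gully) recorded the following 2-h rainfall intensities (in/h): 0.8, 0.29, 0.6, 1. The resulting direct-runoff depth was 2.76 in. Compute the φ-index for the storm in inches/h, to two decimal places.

Only the 3 blocks with intensity above φ contribute runoff: 0.8, 0.6, 1 in/h.
Σ(I−φ)·Δt = d  ⇒  (0.8+0.6+1 − 3φ)·2 = 2.76
φ = (2.400 − 2.76/2) / 3 = 0.34 in/h.

φ ≈ 0.34 in/h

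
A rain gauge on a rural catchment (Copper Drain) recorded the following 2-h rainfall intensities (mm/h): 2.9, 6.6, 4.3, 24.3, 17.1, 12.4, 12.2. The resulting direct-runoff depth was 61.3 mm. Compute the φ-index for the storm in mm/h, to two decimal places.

Only the 4 blocks with intensity above φ contribute runoff: 24.3, 17.1, 12.4, 12.2 mm/h.
Σ(I−φ)·Δt = d  ⇒  (24.3+17.1+12.4+12.2 − 4φ)·2 = 61.3
φ = (66.00 − 61.3/2) / 4 = 8.84 mm/h.

φ ≈ 8.84 mm/h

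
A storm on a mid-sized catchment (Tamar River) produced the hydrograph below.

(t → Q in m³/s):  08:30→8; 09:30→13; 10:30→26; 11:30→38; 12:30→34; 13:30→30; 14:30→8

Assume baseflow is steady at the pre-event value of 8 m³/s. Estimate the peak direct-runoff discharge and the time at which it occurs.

Subtracting baseflow gives direct-runoff ordinates: 0.0, 5.0, 18.0, 30.0, 26.0, 22.0, 0.0 m³/s.
The maximum is 30.0 m³/s, occurring at the reading for t = 11:30.

Q_p = 30.0 m³/s at t = 11:30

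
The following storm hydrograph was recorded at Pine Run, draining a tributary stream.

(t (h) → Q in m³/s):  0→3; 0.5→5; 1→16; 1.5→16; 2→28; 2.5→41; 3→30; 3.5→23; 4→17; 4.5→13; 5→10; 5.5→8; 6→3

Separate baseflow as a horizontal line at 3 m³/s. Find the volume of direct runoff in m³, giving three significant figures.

V ≈ 3.13 × 10^5 m³

Direct-runoff ordinates (Q − Q_b): 0.0, 2.0, 13.0, 13.0, 25.0, 38.0, 27.0, 20.0, 14.0, 10.0, 7.0, 5.0, 0.0 m³/s.
ΣQ_DR = 174.0 m³/s.
With Δt = 0.5 h = 1800 s, V = ΣQ_DR · Δt = 174.0 × 1800 = 3.13 × 10^5 m³.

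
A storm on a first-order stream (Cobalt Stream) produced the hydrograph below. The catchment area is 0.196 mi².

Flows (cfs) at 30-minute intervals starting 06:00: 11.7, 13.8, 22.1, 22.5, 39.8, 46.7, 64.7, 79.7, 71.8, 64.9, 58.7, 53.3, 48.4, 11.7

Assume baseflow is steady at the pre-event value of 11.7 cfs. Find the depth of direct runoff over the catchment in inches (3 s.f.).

d ≈ 1.76 in

Direct runoff: 0.0, 2.1, 10.4, 10.8, 28.1, 35.0, 53.0, 68.0, 60.1, 53.2, 47.0, 41.6, 36.7, 0.0 cfs; ΣQ_DR = 446.0 cfs.
V = ΣQ_DR · Δt = 446.0 × 1800 s = 8.028 × 10^5 ft³.
Over A = 0.196 mi², depth = V / A = 1.76 in.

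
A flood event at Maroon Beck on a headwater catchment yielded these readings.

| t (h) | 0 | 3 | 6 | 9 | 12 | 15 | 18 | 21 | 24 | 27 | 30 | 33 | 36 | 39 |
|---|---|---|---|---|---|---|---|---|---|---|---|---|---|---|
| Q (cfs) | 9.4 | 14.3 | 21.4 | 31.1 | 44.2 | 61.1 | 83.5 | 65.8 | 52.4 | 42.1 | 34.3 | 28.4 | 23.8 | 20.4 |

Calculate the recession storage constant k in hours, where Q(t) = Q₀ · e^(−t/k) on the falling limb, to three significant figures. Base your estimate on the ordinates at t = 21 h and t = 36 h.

On the falling limb, Q drops from 65.8 to 23.8 cfs between t = 21 h and t = 36 h (Δt = 15 h).
k = −Δt / ln(Q₂/Q₁) = −15 / ln(23.8/65.8) = 14.8 h.

k ≈ 14.8 h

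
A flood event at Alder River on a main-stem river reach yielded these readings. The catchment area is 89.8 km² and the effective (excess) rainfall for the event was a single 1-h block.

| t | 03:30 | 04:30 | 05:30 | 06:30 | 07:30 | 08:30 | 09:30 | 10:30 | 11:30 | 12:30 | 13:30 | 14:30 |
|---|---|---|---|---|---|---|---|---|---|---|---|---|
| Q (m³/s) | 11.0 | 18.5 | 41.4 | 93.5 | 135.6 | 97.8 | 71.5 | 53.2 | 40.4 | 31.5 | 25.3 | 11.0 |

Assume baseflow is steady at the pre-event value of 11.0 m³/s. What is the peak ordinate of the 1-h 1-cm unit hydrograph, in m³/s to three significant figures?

U_p ≈ 62.3 m³/s

Direct runoff: 0.0, 7.5, 30.4, 82.5, 124.6, 86.8, 60.5, 42.2, 29.4, 20.5, 14.3, 0.0 m³/s; ΣQ_DR = 498.7 m³/s, peak = 124.6 m³/s.
Runoff depth d = ΣQ_DR·Δt / A = 498.7 × 3600 / (89.8 km²) = 19.99 mm.
The 1-cm UH is the DRH scaled by (10 mm)/d, so U_p = 124.6 × 10/19.99 = 62.3 m³/s.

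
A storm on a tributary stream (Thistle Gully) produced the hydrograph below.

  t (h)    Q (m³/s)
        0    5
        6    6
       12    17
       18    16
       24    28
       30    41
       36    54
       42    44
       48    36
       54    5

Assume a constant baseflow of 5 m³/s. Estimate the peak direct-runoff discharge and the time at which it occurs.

Q_p = 49.0 m³/s at t = 36 h

Subtracting baseflow gives direct-runoff ordinates: 0.0, 1.0, 12.0, 11.0, 23.0, 36.0, 49.0, 39.0, 31.0, 0.0 m³/s.
The maximum is 49.0 m³/s, occurring at the reading for t = 36 h.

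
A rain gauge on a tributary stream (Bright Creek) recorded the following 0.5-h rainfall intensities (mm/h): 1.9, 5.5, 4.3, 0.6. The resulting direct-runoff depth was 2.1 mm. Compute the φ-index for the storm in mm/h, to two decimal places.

Only the 2 blocks with intensity above φ contribute runoff: 5.5, 4.3 mm/h.
Σ(I−φ)·Δt = d  ⇒  (5.5+4.3 − 2φ)·0.5 = 2.1
φ = (9.800 − 2.1/0.5) / 2 = 2.80 mm/h.

φ ≈ 2.80 mm/h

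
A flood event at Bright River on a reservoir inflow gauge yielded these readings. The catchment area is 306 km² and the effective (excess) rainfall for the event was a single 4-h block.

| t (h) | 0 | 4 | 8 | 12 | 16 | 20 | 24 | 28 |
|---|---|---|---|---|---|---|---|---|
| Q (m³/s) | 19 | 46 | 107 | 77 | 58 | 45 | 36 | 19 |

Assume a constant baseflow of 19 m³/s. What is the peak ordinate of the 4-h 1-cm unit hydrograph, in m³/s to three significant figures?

U_p ≈ 73.3 m³/s

Direct runoff: 0.0, 27.0, 88.0, 58.0, 39.0, 26.0, 17.0, 0.0 m³/s; ΣQ_DR = 255.0 m³/s, peak = 88.0 m³/s.
Runoff depth d = ΣQ_DR·Δt / A = 255.0 × 14400 / (306 km²) = 12.00 mm.
The 1-cm UH is the DRH scaled by (10 mm)/d, so U_p = 88.0 × 10/12.00 = 73.3 m³/s.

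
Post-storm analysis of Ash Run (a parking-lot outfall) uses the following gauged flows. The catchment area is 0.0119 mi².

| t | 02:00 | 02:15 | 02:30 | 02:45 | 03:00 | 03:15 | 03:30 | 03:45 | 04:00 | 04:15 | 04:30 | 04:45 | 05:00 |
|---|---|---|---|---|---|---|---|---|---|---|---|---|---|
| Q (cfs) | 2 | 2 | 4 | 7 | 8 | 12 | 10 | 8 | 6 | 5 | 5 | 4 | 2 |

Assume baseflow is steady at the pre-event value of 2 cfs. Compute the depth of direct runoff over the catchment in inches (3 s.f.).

d ≈ 1.60 in

Direct runoff: 0.0, 0.0, 2.0, 5.0, 6.0, 10.0, 8.0, 6.0, 4.0, 3.0, 3.0, 2.0, 0.0 cfs; ΣQ_DR = 49.00 cfs.
V = ΣQ_DR · Δt = 49.00 × 900 s = 44100 ft³.
Over A = 0.0119 mi², depth = V / A = 1.60 in.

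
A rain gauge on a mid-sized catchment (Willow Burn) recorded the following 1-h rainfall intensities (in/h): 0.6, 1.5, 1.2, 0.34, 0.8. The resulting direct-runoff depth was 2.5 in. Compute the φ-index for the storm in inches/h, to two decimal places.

Only the 4 blocks with intensity above φ contribute runoff: 0.6, 1.5, 1.2, 0.8 in/h.
Σ(I−φ)·Δt = d  ⇒  (0.6+1.5+1.2+0.8 − 4φ)·1 = 2.5
φ = (4.100 − 2.5/1) / 4 = 0.40 in/h.

φ ≈ 0.40 in/h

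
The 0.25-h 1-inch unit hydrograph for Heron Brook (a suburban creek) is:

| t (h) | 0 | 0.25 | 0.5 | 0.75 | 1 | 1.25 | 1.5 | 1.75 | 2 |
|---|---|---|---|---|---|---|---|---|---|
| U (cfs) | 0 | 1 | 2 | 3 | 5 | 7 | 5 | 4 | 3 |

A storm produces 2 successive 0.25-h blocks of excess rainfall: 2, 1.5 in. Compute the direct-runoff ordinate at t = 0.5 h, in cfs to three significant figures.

Q ≈ 5.50 cfs

By discrete convolution, Q_j = Σ (P_i / 1 in) · U_{j−i}.
At t = 0.5 h (j=2): Q = (2/1)·2 + (1.5/1)·1 = 5.50 cfs.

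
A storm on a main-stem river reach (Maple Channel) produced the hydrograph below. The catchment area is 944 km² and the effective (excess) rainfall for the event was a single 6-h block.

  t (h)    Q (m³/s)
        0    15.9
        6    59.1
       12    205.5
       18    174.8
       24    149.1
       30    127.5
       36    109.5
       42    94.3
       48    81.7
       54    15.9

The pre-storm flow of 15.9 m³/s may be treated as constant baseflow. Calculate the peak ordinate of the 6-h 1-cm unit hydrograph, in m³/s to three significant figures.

Direct runoff: 0.0, 43.2, 189.6, 158.9, 133.2, 111.6, 93.6, 78.4, 65.8, 0.0 m³/s; ΣQ_DR = 874.3 m³/s, peak = 189.6 m³/s.
Runoff depth d = ΣQ_DR·Δt / A = 874.3 × 21600 / (944 km²) = 20.01 mm.
The 1-cm UH is the DRH scaled by (10 mm)/d, so U_p = 189.6 × 10/20.01 = 94.8 m³/s.

U_p ≈ 94.8 m³/s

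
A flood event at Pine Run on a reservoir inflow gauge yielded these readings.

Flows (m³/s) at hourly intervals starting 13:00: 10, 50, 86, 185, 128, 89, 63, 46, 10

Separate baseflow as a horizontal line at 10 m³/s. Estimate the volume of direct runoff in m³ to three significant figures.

V ≈ 2.08 × 10^6 m³

Direct-runoff ordinates (Q − Q_b): 0.0, 40.0, 76.0, 175.0, 118.0, 79.0, 53.0, 36.0, 0.0 m³/s.
ΣQ_DR = 577.0 m³/s.
With Δt = 1 h = 3600 s, V = ΣQ_DR · Δt = 577.0 × 3600 = 2.08 × 10^6 m³.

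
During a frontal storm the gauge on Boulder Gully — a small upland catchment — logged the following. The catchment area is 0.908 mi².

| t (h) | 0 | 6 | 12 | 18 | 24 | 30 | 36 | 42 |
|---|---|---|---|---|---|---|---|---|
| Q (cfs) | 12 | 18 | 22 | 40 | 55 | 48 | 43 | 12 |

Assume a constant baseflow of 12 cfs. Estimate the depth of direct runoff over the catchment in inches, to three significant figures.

d ≈ 1.58 in

Direct runoff: 0.0, 6.0, 10.0, 28.0, 43.0, 36.0, 31.0, 0.0 cfs; ΣQ_DR = 154.0 cfs.
V = ΣQ_DR · Δt = 154.0 × 21600 s = 3.326 × 10^6 ft³.
Over A = 0.908 mi², depth = V / A = 1.58 in.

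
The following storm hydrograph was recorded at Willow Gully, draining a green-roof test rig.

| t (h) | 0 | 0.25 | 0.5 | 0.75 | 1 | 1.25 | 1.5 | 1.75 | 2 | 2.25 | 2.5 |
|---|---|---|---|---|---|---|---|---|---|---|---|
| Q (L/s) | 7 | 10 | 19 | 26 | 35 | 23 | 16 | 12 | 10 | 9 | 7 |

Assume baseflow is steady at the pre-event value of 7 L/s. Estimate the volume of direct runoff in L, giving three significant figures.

Direct-runoff ordinates (Q − Q_b): 0.0, 3.0, 12.0, 19.0, 28.0, 16.0, 9.0, 5.0, 3.0, 2.0, 0.0 L/s.
ΣQ_DR = 97.00 L/s.
With Δt = 0.25 h = 900 s, V = ΣQ_DR · Δt = 97.00 × 900 = 87300 L.

V ≈ 87300 L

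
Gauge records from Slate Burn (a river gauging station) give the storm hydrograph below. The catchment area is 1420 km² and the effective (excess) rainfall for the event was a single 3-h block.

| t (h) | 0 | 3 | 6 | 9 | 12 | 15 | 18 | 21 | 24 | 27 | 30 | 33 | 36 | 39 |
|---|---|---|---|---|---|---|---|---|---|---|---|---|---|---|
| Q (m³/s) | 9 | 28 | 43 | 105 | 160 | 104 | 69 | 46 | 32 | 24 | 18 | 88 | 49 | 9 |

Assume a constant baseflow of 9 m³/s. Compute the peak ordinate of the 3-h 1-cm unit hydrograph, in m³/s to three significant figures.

Direct runoff: 0.0, 19.0, 34.0, 96.0, 151.0, 95.0, 60.0, 37.0, 23.0, 15.0, 9.0, 79.0, 40.0, 0.0 m³/s; ΣQ_DR = 658.0 m³/s, peak = 151.0 m³/s.
Runoff depth d = ΣQ_DR·Δt / A = 658.0 × 10800 / (1420 km²) = 5.005 mm.
The 1-cm UH is the DRH scaled by (10 mm)/d, so U_p = 151.0 × 10/5.005 = 302 m³/s.

U_p ≈ 302 m³/s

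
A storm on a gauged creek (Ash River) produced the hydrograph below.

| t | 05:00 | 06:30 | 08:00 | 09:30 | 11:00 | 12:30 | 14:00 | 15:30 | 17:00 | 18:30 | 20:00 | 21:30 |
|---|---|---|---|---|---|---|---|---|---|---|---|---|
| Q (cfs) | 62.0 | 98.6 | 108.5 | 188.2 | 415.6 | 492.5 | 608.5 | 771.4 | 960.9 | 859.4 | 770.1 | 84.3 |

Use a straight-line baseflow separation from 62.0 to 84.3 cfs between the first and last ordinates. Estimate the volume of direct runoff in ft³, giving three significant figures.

V ≈ 2.45 × 10^7 ft³

Direct-runoff ordinates (Q − Q_b): 0.00, 34.57, 42.45, 120.12, 345.49, 420.36, 534.34, 695.21, 882.68, 779.15, 687.83, 0.00 cfs.
ΣQ_DR = 4542 cfs.
With Δt = 1.5 h = 5400 s, V = ΣQ_DR · Δt = 4542 × 5400 = 2.45 × 10^7 ft³.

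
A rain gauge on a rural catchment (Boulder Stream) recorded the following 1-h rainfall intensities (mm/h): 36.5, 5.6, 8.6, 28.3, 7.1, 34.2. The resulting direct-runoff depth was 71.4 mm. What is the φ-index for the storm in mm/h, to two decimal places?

Only the 3 blocks with intensity above φ contribute runoff: 36.5, 28.3, 34.2 mm/h.
Σ(I−φ)·Δt = d  ⇒  (36.5+28.3+34.2 − 3φ)·1 = 71.4
φ = (99.00 − 71.4/1) / 3 = 9.20 mm/h.

φ ≈ 9.20 mm/h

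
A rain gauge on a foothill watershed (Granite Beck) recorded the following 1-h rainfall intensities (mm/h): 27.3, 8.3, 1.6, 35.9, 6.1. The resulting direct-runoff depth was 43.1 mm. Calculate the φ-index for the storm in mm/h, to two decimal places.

φ ≈ 10.05 mm/h

Only the 2 blocks with intensity above φ contribute runoff: 27.3, 35.9 mm/h.
Σ(I−φ)·Δt = d  ⇒  (27.3+35.9 − 2φ)·1 = 43.1
φ = (63.20 − 43.1/1) / 2 = 10.05 mm/h.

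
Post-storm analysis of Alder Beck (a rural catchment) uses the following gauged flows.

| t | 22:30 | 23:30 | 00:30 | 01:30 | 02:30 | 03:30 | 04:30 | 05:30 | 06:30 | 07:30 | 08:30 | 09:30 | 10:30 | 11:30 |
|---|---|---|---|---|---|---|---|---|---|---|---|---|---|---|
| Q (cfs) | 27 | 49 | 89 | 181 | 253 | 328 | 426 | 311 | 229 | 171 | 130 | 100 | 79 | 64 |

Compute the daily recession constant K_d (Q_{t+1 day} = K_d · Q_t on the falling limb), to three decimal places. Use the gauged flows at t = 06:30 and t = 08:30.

K_d ≈ 0.001

Between t = 06:30 and t = 08:30 the flow falls from 229 to 130 cfs over 2×1 h = 2 h.
Per-interval ratio K = (130/229)^(1/2) = 0.7534; K_d = K^(24/1) = 0.001.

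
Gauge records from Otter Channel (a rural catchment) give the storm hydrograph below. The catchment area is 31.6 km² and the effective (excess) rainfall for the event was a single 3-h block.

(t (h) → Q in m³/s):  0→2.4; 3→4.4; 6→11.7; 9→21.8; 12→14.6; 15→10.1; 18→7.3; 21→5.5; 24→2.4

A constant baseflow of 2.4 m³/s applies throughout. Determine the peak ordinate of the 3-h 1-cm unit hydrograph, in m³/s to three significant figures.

Direct runoff: 0.0, 2.0, 9.3, 19.4, 12.2, 7.7, 4.9, 3.1, 0.0 m³/s; ΣQ_DR = 58.60 m³/s, peak = 19.4 m³/s.
Runoff depth d = ΣQ_DR·Δt / A = 58.60 × 10800 / (31.6 km²) = 20.03 mm.
The 1-cm UH is the DRH scaled by (10 mm)/d, so U_p = 19.4 × 10/20.03 = 9.69 m³/s.

U_p ≈ 9.69 m³/s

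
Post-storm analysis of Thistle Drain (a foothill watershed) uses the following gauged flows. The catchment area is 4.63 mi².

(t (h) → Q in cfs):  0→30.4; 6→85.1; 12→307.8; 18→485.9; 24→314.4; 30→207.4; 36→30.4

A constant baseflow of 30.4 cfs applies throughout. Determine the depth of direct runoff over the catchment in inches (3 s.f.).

d ≈ 2.51 in

Direct runoff: 0.0, 54.7, 277.4, 455.5, 284.0, 177.0, 0.0 cfs; ΣQ_DR = 1249 cfs.
V = ΣQ_DR · Δt = 1249 × 21600 s = 2.697 × 10^7 ft³.
Over A = 4.63 mi², depth = V / A = 2.51 in.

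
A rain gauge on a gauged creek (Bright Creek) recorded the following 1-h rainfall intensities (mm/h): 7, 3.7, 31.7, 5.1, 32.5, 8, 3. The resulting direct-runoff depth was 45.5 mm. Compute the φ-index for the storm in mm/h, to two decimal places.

φ ≈ 9.35 mm/h

Only the 2 blocks with intensity above φ contribute runoff: 31.7, 32.5 mm/h.
Σ(I−φ)·Δt = d  ⇒  (31.7+32.5 − 2φ)·1 = 45.5
φ = (64.20 − 45.5/1) / 2 = 9.35 mm/h.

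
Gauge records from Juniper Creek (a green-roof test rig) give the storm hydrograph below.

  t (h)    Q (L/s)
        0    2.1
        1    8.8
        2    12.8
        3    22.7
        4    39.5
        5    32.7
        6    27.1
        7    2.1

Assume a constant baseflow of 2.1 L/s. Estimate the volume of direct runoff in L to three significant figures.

Direct-runoff ordinates (Q − Q_b): 0.0, 6.7, 10.7, 20.6, 37.4, 30.6, 25.0, 0.0 L/s.
ΣQ_DR = 131.0 L/s.
With Δt = 1 h = 3600 s, V = ΣQ_DR · Δt = 131.0 × 3600 = 4.72 × 10^5 L.

V ≈ 4.72 × 10^5 L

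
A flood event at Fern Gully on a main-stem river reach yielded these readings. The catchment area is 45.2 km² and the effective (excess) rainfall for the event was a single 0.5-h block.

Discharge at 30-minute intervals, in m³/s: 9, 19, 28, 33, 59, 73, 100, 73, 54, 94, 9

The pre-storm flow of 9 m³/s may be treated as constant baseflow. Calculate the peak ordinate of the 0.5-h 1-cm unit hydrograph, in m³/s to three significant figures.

Direct runoff: 0.0, 10.0, 19.0, 24.0, 50.0, 64.0, 91.0, 64.0, 45.0, 85.0, 0.0 m³/s; ΣQ_DR = 452.0 m³/s, peak = 91.0 m³/s.
Runoff depth d = ΣQ_DR·Δt / A = 452.0 × 1800 / (45.2 km²) = 18.00 mm.
The 1-cm UH is the DRH scaled by (10 mm)/d, so U_p = 91.0 × 10/18.00 = 50.6 m³/s.

U_p ≈ 50.6 m³/s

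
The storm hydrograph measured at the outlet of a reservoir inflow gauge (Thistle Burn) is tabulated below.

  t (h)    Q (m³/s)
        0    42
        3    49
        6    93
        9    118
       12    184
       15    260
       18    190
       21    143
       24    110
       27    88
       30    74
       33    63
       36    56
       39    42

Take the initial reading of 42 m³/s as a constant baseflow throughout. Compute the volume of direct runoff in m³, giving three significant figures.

Direct-runoff ordinates (Q − Q_b): 0.0, 7.0, 51.0, 76.0, 142.0, 218.0, 148.0, 101.0, 68.0, 46.0, 32.0, 21.0, 14.0, 0.0 m³/s.
ΣQ_DR = 924.0 m³/s.
With Δt = 3 h = 10800 s, V = ΣQ_DR · Δt = 924.0 × 10800 = 9.98 × 10^6 m³.

V ≈ 9.98 × 10^6 m³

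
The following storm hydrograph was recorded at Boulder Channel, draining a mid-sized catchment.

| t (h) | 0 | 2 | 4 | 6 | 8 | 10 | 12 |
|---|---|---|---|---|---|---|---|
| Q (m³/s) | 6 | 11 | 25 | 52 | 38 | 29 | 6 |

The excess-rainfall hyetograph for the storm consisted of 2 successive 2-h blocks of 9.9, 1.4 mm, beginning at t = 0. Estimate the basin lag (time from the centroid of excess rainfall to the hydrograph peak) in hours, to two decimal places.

t_L ≈ 4.75 h

Centroid of excess rainfall: t_c = Σ P_i·t̄_i / ΣP_i = 1.2478 h (block centres at 1, 3 h).
Hydrograph peak occurs at t = 6 h, so basin lag t_L = 6 − 1.2478 = 4.75 h.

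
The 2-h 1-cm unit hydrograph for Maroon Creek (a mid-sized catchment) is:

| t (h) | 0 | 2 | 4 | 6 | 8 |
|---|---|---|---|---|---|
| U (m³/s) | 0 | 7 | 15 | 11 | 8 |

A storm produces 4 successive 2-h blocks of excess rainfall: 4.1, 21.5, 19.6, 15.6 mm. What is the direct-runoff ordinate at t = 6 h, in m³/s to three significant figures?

By discrete convolution, Q_j = Σ (P_i / 10 mm) · U_{j−i}.
At t = 6 h (j=3): Q = (4.1/10)·11 + (21.5/10)·15 + (19.6/10)·7 + (15.6/10)·0 = 50.5 m³/s.

Q ≈ 50.5 m³/s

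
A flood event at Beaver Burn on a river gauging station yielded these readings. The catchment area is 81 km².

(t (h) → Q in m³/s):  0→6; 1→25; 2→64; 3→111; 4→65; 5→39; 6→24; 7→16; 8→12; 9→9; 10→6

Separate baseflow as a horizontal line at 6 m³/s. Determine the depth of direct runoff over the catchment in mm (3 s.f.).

d ≈ 13.8 mm

Direct runoff: 0.0, 19.0, 58.0, 105.0, 59.0, 33.0, 18.0, 10.0, 6.0, 3.0, 0.0 m³/s; ΣQ_DR = 311.0 m³/s.
V = ΣQ_DR · Δt = 311.0 × 3600 s = 1.120 × 10^6 m³.
Over A = 81 km², depth = V / A = 13.8 mm.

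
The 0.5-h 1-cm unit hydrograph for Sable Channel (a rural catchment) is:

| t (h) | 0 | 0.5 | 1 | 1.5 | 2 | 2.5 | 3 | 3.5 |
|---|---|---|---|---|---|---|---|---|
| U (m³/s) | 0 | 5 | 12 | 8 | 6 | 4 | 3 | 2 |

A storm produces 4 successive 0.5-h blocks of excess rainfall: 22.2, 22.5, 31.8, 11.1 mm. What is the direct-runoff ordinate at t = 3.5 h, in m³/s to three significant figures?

By discrete convolution, Q_j = Σ (P_i / 10 mm) · U_{j−i}.
At t = 3.5 h (j=7): Q = (22.2/10)·2 + (22.5/10)·3 + (31.8/10)·4 + (11.1/10)·6 = 30.6 m³/s.

Q ≈ 30.6 m³/s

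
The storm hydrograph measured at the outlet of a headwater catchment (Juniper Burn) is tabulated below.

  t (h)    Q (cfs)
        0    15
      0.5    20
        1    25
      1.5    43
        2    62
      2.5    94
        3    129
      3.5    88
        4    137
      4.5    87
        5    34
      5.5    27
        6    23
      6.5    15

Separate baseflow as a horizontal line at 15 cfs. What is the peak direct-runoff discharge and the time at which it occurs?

Q_p = 122.0 cfs at t = 4 h

Subtracting baseflow gives direct-runoff ordinates: 0.0, 5.0, 10.0, 28.0, 47.0, 79.0, 114.0, 73.0, 122.0, 72.0, 19.0, 12.0, 8.0, 0.0 cfs.
The maximum is 122.0 cfs, occurring at the reading for t = 4 h.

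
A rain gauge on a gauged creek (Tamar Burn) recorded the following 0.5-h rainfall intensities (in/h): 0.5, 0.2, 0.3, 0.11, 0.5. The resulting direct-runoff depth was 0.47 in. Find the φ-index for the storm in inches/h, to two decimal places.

Only the 4 blocks with intensity above φ contribute runoff: 0.5, 0.2, 0.3, 0.5 in/h.
Σ(I−φ)·Δt = d  ⇒  (0.5+0.2+0.3+0.5 − 4φ)·0.5 = 0.47
φ = (1.500 − 0.47/0.5) / 4 = 0.14 in/h.

φ ≈ 0.14 in/h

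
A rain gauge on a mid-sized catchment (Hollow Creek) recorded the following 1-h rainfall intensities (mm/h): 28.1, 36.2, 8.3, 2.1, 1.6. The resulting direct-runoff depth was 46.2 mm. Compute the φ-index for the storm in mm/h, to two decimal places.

Only the 2 blocks with intensity above φ contribute runoff: 28.1, 36.2 mm/h.
Σ(I−φ)·Δt = d  ⇒  (28.1+36.2 − 2φ)·1 = 46.2
φ = (64.30 − 46.2/1) / 2 = 9.05 mm/h.

φ ≈ 9.05 mm/h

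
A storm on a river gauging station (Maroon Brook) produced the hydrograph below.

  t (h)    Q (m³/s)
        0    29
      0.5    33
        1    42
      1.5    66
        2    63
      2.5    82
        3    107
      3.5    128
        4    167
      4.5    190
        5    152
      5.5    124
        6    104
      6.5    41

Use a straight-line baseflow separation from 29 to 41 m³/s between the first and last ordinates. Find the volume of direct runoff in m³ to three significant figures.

Direct-runoff ordinates (Q − Q_b): 0.00, 3.08, 11.15, 34.23, 30.31, 48.38, 72.46, 92.54, 130.62, 152.69, 113.77, 84.85, 63.92, 0.00 m³/s.
ΣQ_DR = 838.0 m³/s.
With Δt = 0.5 h = 1800 s, V = ΣQ_DR · Δt = 838.0 × 1800 = 1.51 × 10^6 m³.

V ≈ 1.51 × 10^6 m³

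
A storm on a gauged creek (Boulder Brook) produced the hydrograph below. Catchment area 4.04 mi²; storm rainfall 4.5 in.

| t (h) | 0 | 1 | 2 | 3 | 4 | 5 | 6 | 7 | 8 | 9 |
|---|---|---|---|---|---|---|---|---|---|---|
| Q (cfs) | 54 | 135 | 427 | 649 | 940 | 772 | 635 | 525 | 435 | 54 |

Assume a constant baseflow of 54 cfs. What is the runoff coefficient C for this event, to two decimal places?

C ≈ 0.35

ΣQ_DR = 4086 cfs; V = ΣQ_DR·Δt = 1.471 × 10^7 ft³.
Runoff depth d = V / A = 1.567 in.
C = d / P = 1.567 / 4.5 = 0.35.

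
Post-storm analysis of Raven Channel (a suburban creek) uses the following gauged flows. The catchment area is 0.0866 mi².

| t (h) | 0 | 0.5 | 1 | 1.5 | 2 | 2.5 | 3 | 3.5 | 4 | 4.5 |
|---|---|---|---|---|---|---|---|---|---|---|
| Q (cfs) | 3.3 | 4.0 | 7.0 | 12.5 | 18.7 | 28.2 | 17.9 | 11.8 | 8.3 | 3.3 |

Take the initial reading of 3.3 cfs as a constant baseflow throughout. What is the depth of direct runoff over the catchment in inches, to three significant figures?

Direct runoff: 0.0, 0.7, 3.7, 9.2, 15.4, 24.9, 14.6, 8.5, 5.0, 0.0 cfs; ΣQ_DR = 82.00 cfs.
V = ΣQ_DR · Δt = 82.00 × 1800 s = 1.476 × 10^5 ft³.
Over A = 0.0866 mi², depth = V / A = 0.734 in.

d ≈ 0.734 in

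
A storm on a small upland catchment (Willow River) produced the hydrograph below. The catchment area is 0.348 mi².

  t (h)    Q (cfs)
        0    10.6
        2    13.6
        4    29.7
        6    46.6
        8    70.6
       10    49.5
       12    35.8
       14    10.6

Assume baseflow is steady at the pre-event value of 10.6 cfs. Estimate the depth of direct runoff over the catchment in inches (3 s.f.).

d ≈ 1.62 in

Direct runoff: 0.0, 3.0, 19.1, 36.0, 60.0, 38.9, 25.2, 0.0 cfs; ΣQ_DR = 182.2 cfs.
V = ΣQ_DR · Δt = 182.2 × 7200 s = 1.312 × 10^6 ft³.
Over A = 0.348 mi², depth = V / A = 1.62 in.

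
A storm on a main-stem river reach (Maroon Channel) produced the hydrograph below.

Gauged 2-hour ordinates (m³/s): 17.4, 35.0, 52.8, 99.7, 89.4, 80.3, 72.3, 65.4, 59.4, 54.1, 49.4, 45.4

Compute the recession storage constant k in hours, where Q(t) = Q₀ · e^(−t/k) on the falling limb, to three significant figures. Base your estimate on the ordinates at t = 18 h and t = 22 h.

On the falling limb, Q drops from 54.1 to 45.4 m³/s between t = 18 h and t = 22 h (Δt = 4 h).
k = −Δt / ln(Q₂/Q₁) = −4 / ln(45.4/54.1) = 22.8 h.

k ≈ 22.8 h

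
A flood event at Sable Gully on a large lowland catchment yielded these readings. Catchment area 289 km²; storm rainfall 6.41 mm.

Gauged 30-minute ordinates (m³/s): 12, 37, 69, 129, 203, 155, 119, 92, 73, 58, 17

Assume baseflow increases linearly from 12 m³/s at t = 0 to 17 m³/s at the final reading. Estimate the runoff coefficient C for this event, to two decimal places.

ΣQ_DR = 804.5 m³/s; V = ΣQ_DR·Δt = 1.448 × 10^6 m³.
Runoff depth d = V / A = 5.011 mm.
C = d / P = 5.011 / 6.41 = 0.78.

C ≈ 0.78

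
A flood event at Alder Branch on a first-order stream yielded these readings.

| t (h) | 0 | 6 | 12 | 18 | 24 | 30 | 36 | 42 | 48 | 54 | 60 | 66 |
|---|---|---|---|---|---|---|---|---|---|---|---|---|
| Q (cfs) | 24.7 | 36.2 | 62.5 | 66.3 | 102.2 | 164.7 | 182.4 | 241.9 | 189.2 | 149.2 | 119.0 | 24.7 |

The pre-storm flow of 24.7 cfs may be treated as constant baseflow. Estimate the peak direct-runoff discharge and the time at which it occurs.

Q_p = 217.2 cfs at t = 42 h

Subtracting baseflow gives direct-runoff ordinates: 0.0, 11.5, 37.8, 41.6, 77.5, 140.0, 157.7, 217.2, 164.5, 124.5, 94.3, 0.0 cfs.
The maximum is 217.2 cfs, occurring at the reading for t = 42 h.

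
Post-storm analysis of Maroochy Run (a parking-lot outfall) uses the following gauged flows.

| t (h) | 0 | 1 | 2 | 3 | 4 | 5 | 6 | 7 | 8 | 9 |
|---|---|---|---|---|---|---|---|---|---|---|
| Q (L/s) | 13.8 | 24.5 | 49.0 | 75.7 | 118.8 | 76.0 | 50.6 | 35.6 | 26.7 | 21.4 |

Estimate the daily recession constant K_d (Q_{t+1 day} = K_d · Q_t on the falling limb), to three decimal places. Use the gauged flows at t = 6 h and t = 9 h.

Between t = 6 h and t = 9 h the flow falls from 50.6 to 21.4 L/s over 3×1 h = 3 h.
Per-interval ratio K = (21.4/50.6)^(1/3) = 0.7506; K_d = K^(24/1) = 0.001.

K_d ≈ 0.001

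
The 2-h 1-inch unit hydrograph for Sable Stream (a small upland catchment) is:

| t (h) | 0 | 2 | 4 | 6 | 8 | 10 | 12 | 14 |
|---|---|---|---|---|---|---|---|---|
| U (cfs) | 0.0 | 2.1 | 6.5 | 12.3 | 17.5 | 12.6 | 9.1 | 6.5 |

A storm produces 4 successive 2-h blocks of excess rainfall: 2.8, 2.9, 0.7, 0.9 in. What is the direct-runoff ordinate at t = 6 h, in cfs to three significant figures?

Q ≈ 54.8 cfs

By discrete convolution, Q_j = Σ (P_i / 1 in) · U_{j−i}.
At t = 6 h (j=3): Q = (2.8/1)·12.3 + (2.9/1)·6.5 + (0.7/1)·2.1 + (0.9/1)·0.0 = 54.8 cfs.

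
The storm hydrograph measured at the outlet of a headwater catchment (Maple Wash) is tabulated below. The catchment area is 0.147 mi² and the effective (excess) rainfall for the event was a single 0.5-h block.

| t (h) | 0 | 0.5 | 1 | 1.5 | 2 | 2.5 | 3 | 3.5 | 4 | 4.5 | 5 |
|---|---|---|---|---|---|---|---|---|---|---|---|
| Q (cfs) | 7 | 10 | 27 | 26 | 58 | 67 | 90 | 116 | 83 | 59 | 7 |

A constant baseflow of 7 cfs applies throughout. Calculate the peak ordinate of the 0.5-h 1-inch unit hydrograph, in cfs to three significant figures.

Direct runoff: 0.0, 3.0, 20.0, 19.0, 51.0, 60.0, 83.0, 109.0, 76.0, 52.0, 0.0 cfs; ΣQ_DR = 473.0 cfs, peak = 109.0 cfs.
Runoff depth d = ΣQ_DR·Δt / A = 473.0 × 1800 / (0.147 mi²) = 2.493 in.
The 1-inch UH is the DRH scaled by (1 in)/d, so U_p = 109.0 × 1/2.493 = 43.7 cfs.

U_p ≈ 43.7 cfs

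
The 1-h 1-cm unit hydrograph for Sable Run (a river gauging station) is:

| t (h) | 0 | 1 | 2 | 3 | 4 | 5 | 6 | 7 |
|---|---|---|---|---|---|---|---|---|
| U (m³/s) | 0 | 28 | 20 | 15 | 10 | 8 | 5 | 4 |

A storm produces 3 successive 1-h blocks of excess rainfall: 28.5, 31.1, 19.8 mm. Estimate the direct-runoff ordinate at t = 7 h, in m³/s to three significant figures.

By discrete convolution, Q_j = Σ (P_i / 10 mm) · U_{j−i}.
At t = 7 h (j=7): Q = (28.5/10)·4 + (31.1/10)·5 + (19.8/10)·8 = 42.8 m³/s.

Q ≈ 42.8 m³/s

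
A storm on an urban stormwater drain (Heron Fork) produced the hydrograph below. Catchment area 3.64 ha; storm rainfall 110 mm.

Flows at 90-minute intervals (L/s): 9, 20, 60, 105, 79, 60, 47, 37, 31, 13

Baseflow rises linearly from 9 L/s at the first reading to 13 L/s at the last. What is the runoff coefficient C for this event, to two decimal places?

ΣQ_DR = 351.0 L/s; V = ΣQ_DR·Δt = 1.895 × 10^6 L.
Runoff depth d = V / A = 52.07 mm.
C = d / P = 52.07 / 110 = 0.47.

C ≈ 0.47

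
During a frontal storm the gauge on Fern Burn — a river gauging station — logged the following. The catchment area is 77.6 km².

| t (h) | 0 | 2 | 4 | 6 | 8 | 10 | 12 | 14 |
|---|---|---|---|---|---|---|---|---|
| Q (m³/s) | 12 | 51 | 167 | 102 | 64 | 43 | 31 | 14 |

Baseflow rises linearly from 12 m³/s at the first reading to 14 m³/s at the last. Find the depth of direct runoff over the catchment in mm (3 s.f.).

d ≈ 35.3 mm

Direct runoff: 0.00, 38.71, 154.43, 89.14, 50.86, 29.57, 17.29, 0.00 m³/s; ΣQ_DR = 380.0 m³/s.
V = ΣQ_DR · Δt = 380.0 × 7200 s = 2.736 × 10^6 m³.
Over A = 77.6 km², depth = V / A = 35.3 mm.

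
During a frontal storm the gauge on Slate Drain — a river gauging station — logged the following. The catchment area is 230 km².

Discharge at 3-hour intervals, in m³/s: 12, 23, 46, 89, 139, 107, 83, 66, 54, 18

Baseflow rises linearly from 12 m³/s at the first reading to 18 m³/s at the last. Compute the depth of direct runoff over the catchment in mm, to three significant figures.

Direct runoff: 0.00, 10.33, 32.67, 75.00, 124.33, 91.67, 67.00, 49.33, 36.67, 0.00 m³/s; ΣQ_DR = 487.0 m³/s.
V = ΣQ_DR · Δt = 487.0 × 10800 s = 5.260 × 10^6 m³.
Over A = 230 km², depth = V / A = 22.9 mm.

d ≈ 22.9 mm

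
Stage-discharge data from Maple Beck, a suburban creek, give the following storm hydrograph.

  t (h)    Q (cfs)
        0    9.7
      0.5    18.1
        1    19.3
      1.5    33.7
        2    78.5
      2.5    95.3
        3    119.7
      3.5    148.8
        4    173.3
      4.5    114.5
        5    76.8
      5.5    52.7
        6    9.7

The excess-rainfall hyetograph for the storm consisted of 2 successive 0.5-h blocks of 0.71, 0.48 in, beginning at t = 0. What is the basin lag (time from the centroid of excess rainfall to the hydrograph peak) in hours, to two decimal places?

Centroid of excess rainfall: t_c = Σ P_i·t̄_i / ΣP_i = 0.4517 h (block centres at 0.25, 0.75 h).
Hydrograph peak occurs at t = 4 h, so basin lag t_L = 4 − 0.4517 = 3.55 h.

t_L ≈ 3.55 h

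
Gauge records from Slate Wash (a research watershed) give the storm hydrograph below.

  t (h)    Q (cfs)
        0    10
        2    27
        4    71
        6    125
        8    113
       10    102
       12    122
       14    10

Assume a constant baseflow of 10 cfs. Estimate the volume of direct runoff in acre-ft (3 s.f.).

Direct-runoff ordinates (Q − Q_b): 0.0, 17.0, 61.0, 115.0, 103.0, 92.0, 112.0, 0.0 cfs.
ΣQ_DR = 500.0 cfs.
With Δt = 2 h = 7200 s, V = ΣQ_DR · Δt = 500.0 × 7200 = 3.60 × 10^6 ft³ = 82.6 acre-ft.

V ≈ 82.6 acre-ft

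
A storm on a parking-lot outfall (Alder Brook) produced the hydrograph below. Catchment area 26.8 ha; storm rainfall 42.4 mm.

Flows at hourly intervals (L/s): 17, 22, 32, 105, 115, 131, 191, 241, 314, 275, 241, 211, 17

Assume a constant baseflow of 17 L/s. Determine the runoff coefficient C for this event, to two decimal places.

ΣQ_DR = 1691 L/s; V = ΣQ_DR·Δt = 6.088 × 10^6 L.
Runoff depth d = V / A = 22.71 mm.
C = d / P = 22.71 / 42.4 = 0.54.

C ≈ 0.54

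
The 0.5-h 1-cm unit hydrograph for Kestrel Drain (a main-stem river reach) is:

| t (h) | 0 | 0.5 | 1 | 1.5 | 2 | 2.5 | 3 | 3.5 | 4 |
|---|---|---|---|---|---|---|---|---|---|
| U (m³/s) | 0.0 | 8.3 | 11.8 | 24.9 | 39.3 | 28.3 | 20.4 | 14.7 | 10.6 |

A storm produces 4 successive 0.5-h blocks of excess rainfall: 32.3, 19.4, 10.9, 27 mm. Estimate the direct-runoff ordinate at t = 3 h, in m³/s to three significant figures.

By discrete convolution, Q_j = Σ (P_i / 10 mm) · U_{j−i}.
At t = 3 h (j=6): Q = (32.3/10)·20.4 + (19.4/10)·28.3 + (10.9/10)·39.3 + (27/10)·24.9 = 231 m³/s.

Q ≈ 231 m³/s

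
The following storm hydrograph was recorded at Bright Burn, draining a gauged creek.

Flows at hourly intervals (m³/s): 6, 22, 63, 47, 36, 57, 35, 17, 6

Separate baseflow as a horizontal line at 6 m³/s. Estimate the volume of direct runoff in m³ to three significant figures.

Direct-runoff ordinates (Q − Q_b): 0.0, 16.0, 57.0, 41.0, 30.0, 51.0, 29.0, 11.0, 0.0 m³/s.
ΣQ_DR = 235.0 m³/s.
With Δt = 1 h = 3600 s, V = ΣQ_DR · Δt = 235.0 × 3600 = 8.46 × 10^5 m³.

V ≈ 8.46 × 10^5 m³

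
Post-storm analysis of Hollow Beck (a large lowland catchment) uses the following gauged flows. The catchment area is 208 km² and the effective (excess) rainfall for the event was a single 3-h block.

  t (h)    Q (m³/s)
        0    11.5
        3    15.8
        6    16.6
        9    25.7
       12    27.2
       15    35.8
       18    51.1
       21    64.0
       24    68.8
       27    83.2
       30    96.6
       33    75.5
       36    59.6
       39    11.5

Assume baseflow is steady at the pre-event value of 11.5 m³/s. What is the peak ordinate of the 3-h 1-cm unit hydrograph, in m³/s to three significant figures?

U_p ≈ 34.0 m³/s

Direct runoff: 0.0, 4.3, 5.1, 14.2, 15.7, 24.3, 39.6, 52.5, 57.3, 71.7, 85.1, 64.0, 48.1, 0.0 m³/s; ΣQ_DR = 481.9 m³/s, peak = 85.1 m³/s.
Runoff depth d = ΣQ_DR·Δt / A = 481.9 × 10800 / (208 km²) = 25.02 mm.
The 1-cm UH is the DRH scaled by (10 mm)/d, so U_p = 85.1 × 10/25.02 = 34.0 m³/s.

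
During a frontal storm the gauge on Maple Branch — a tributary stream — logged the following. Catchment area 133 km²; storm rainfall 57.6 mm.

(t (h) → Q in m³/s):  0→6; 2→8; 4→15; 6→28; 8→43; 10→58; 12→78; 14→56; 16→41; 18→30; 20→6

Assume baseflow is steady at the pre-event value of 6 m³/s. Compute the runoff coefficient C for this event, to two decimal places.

ΣQ_DR = 303.0 m³/s; V = ΣQ_DR·Δt = 2.182 × 10^6 m³.
Runoff depth d = V / A = 16.40 mm.
C = d / P = 16.40 / 57.6 = 0.28.

C ≈ 0.28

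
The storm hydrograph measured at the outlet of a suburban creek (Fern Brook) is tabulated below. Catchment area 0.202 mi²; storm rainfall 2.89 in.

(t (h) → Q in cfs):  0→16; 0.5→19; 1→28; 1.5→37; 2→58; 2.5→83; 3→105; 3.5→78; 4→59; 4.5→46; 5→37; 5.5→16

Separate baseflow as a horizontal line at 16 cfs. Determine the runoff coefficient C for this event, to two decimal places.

ΣQ_DR = 390.0 cfs; V = ΣQ_DR·Δt = 7.020 × 10^5 ft³.
Runoff depth d = V / A = 1.496 in.
C = d / P = 1.496 / 2.89 = 0.52.

C ≈ 0.52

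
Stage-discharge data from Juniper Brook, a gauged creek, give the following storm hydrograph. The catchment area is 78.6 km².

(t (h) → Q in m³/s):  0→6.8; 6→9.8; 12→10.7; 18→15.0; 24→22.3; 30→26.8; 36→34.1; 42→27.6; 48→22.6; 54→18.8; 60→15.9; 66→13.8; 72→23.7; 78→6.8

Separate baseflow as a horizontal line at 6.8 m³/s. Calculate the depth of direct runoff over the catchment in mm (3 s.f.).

Direct runoff: 0.0, 3.0, 3.9, 8.2, 15.5, 20.0, 27.3, 20.8, 15.8, 12.0, 9.1, 7.0, 16.9, 0.0 m³/s; ΣQ_DR = 159.5 m³/s.
V = ΣQ_DR · Δt = 159.5 × 21600 s = 3.445 × 10^6 m³.
Over A = 78.6 km², depth = V / A = 43.8 mm.

d ≈ 43.8 mm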